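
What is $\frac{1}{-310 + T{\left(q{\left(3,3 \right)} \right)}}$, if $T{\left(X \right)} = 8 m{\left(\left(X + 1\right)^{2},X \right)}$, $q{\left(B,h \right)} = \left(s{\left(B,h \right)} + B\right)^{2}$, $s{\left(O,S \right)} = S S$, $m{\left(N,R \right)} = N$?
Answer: $\frac{1}{167890} \approx 5.9563 \cdot 10^{-6}$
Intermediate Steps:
$s{\left(O,S \right)} = S^{2}$
$q{\left(B,h \right)} = \left(B + h^{2}\right)^{2}$ ($q{\left(B,h \right)} = \left(h^{2} + B\right)^{2} = \left(B + h^{2}\right)^{2}$)
$T{\left(X \right)} = 8 \left(1 + X\right)^{2}$ ($T{\left(X \right)} = 8 \left(X + 1\right)^{2} = 8 \left(1 + X\right)^{2}$)
$\frac{1}{-310 + T{\left(q{\left(3,3 \right)} \right)}} = \frac{1}{-310 + 8 \left(1 + \left(3 + 3^{2}\right)^{2}\right)^{2}} = \frac{1}{-310 + 8 \left(1 + \left(3 + 9\right)^{2}\right)^{2}} = \frac{1}{-310 + 8 \left(1 + 12^{2}\right)^{2}} = \frac{1}{-310 + 8 \left(1 + 144\right)^{2}} = \frac{1}{-310 + 8 \cdot 145^{2}} = \frac{1}{-310 + 8 \cdot 21025} = \frac{1}{-310 + 168200} = \frac{1}{167890}$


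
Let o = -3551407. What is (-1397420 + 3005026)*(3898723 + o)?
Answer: 558347285496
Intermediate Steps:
(-1397420 + 3005026)*(3898723 + o) = (-1397420 + 3005026)*(3898723 - 3551407) = 1607606*347316 = 558347285496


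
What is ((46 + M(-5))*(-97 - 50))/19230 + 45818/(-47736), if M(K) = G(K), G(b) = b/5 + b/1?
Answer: -19362797/15299388 ≈ -1.2656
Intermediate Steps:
G(b) = 6*b/5 (G(b) = b*(⅕) + b*1 = b/5 + b = 6*b/5)
M(K) = 6*K/5
((46 + M(-5))*(-97 - 50))/19230 + 45818/(-47736) = ((46 + (6/5)*(-5))*(-97 - 50))/19230 + 45818/(-47736) = ((46 - 6)*(-147))*(1/19230) + 45818*(-1/47736) = (40*(-147))*(1/19230) - 22909/23868 = -5880*1/19230 - 22909/23868 = -196/641 - 22909/23868 = -19362797/15299388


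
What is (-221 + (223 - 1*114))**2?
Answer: 12544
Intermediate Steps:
(-221 + (223 - 1*114))**2 = (-221 + (223 - 114))**2 = (-221 + 109)**2 = (-112)**2 = 12544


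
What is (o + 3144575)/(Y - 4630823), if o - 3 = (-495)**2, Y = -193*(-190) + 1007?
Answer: -3389603/4593146 ≈ -0.73797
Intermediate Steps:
Y = 37677 (Y = 36670 + 1007 = 37677)
o = 245028 (o = 3 + (-495)**2 = 3 + 245025 = 245028)
(o + 3144575)/(Y - 4630823) = (245028 + 3144575)/(37677 - 4630823) = 3389603/(-4593146) = 3389603*(-1/4593146) = -3389603/4593146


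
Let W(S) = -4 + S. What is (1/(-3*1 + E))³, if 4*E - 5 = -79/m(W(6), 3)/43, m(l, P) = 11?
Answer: -846590536/4869777375 ≈ -0.17385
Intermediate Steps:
E = 1143/946 (E = 5/4 + (-79/11/43)/4 = 5/4 + (-79*(1/11)/43)/4 = 5/4 + (-79/(11*43))/4 = 5/4 + (-1*79/473)/4 = 5/4 + (¼)*(-79/473) = 5/4 - 79/1892 = 1143/946 ≈ 1.2082)
(1/(-3*1 + E))³ = (1/(-3*1 + 1143/946))³ = (1/(-3 + 1143/946))³ = (1/(-1695/946))³ = (-946/1695)³ = -846590536/4869777375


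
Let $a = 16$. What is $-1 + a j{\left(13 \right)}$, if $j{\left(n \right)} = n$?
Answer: $207$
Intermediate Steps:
$-1 + a j{\left(13 \right)} = -1 + 16 \cdot 13 = -1 + 208 = 207$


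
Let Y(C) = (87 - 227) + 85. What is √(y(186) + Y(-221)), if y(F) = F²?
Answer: √34541 ≈ 185.85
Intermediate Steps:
Y(C) = -55 (Y(C) = -140 + 85 = -55)
√(y(186) + Y(-221)) = √(186² - 55) = √(34596 - 55) = √34541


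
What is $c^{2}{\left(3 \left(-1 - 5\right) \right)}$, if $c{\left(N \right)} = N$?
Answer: $324$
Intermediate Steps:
$c^{2}{\left(3 \left(-1 - 5\right) \right)} = \left(3 \left(-1 - 5\right)\right)^{2} = \left(3 \left(-6\right)\right)^{2} = \left(-18\right)^{2} = 324$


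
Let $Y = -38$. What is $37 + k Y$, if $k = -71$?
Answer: $2735$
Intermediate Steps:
$37 + k Y = 37 - -2698 = 37 + 2698 = 2735$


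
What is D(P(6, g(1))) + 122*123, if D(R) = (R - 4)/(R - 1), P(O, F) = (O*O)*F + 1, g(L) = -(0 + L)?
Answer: 180085/12 ≈ 15007.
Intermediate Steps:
g(L) = -L
P(O, F) = 1 + F*O² (P(O, F) = O²*F + 1 = F*O² + 1 = 1 + F*O²)
D(R) = (-4 + R)/(-1 + R)
D(P(6, g(1))) + 122*123 = (-4 + (1 - 1*1*6²))/(-1 + (1 - 1*1*6²)) + 122*123 = (-4 + (1 - 1*36))/(-1 + (1 - 1*36)) + 15006 = (-4 + (1 - 36))/(-1 + (1 - 36)) + 15006 = (-4 - 35)/(-1 - 35) + 15006 = -39/(-36) + 15006 = -1/36*(-39) + 15006 = 13/12 + 15006 = 180085/12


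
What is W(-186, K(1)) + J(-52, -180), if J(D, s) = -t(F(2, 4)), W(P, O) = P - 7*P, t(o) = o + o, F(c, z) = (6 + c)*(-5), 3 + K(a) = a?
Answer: 1196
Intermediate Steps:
K(a) = -3 + a
F(c, z) = -30 - 5*c
t(o) = 2*o
W(P, O) = -6*P
J(D, s) = 80 (J(D, s) = -2*(-30 - 5*2) = -2*(-30 - 10) = -2*(-40) = -1*(-80) = 80)
W(-186, K(1)) + J(-52, -180) = -6*(-186) + 80 = 1116 + 80 = 1196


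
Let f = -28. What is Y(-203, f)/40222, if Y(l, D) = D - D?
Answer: 0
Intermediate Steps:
Y(l, D) = 0
Y(-203, f)/40222 = 0/40222 = 0*(1/40222) = 0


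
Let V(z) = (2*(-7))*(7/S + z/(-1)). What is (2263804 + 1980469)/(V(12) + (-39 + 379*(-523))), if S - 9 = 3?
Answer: -25465638/1188577 ≈ -21.425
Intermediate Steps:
S = 12 (S = 9 + 3 = 12)
V(z) = -49/6 + 14*z (V(z) = (2*(-7))*(7/12 + z/(-1)) = -14*(7*(1/12) + z*(-1)) = -14*(7/12 - z) = -49/6 + 14*z)
(2263804 + 1980469)/(V(12) + (-39 + 379*(-523))) = (2263804 + 1980469)/((-49/6 + 14*12) + (-39 + 379*(-523))) = 4244273/((-49/6 + 168) + (-39 - 198217)) = 4244273/(959/6 - 198256) = 4244273/(-1188577/6) = 4244273*(-6/1188577) = -25465638/1188577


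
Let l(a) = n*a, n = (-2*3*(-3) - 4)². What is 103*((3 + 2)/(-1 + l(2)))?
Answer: 515/391 ≈ 1.3171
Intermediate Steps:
n = 196 (n = (-6*(-3) - 4)² = (18 - 4)² = 14² = 196)
l(a) = 196*a
103*((3 + 2)/(-1 + l(2))) = 103*((3 + 2)/(-1 + 196*2)) = 103*(5/(-1 + 392)) = 103*(5/391) = 515/391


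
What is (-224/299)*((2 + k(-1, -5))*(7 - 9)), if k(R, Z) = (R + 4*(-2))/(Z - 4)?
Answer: 1344/299 ≈ 4.4950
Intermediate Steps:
k(R, Z) = (-8 + R)/(-4 + Z) (k(R, Z) = (R - 8)/(-4 + Z) = (-8 + R)/(-4 + Z))
(-224/299)*((2 + k(-1, -5))*(7 - 9)) = (-224/299)*((2 + (-8 - 1)/(-4 - 5))*(7 - 9)) = (-224*1/299)*((2 - 9/(-9))*(-2)) = -224*(2 - ⅑*(-9))*(-2)/299 = -224*(2 + 1)*(-2)/299 = -672*(-2)/299 = -224/299*(-6) = 1344/299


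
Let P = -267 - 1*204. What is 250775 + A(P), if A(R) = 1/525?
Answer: 131656876/525 ≈ 2.5078e+5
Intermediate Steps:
P = -471 (P = -267 - 204 = -471)
A(R) = 1/525
250775 + A(P) = 250775 + 1/525 = 131656876/525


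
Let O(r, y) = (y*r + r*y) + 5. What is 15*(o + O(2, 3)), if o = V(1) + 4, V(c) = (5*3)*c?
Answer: 540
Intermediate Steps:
V(c) = 15*c
o = 19 (o = 15*1 + 4 = 15 + 4 = 19)
O(r, y) = 5 + 2*r*y (O(r, y) = (r*y + r*y) + 5 = 2*r*y + 5 = 5 + 2*r*y)
15*(o + O(2, 3)) = 15*(19 + (5 + 2*2*3)) = 15*(19 + (5 + 12)) = 15*(19 + 17) = 15*36 = 540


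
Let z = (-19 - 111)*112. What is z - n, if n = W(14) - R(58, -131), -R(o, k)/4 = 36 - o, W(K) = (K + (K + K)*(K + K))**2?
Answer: -651276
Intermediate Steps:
W(K) = (K + 4*K**2)**2 (W(K) = (K + (2*K)*(2*K))**2 = (K + 4*K**2)**2)
R(o, k) = -144 + 4*o (R(o, k) = -4*(36 - o) = -144 + 4*o)
n = 636716 (n = 14**2*(1 + 4*14)**2 - (-144 + 4*58) = 196*(1 + 56)**2 - (-144 + 232) = 196*57**2 - 1*88 = 196*3249 - 88 = 636804 - 88 = 636716)
z = -14560 (z = -130*112 = -14560)
z - n = -14560 - 1*636716 = -14560 - 636716 = -651276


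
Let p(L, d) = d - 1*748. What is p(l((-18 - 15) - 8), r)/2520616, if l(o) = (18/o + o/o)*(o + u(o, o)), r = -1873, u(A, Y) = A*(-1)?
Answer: -2621/2520616 ≈ -0.0010398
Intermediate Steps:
u(A, Y) = -A
l(o) = 0 (l(o) = (18/o + o/o)*(o - o) = (18/o + 1)*0 = (1 + 18/o)*0 = 0)
p(L, d) = -748 + d (p(L, d) = d - 748 = -748 + d)
p(l((-18 - 15) - 8), r)/2520616 = (-748 - 1873)/2520616 = -2621*1/2520616 = -2621/2520616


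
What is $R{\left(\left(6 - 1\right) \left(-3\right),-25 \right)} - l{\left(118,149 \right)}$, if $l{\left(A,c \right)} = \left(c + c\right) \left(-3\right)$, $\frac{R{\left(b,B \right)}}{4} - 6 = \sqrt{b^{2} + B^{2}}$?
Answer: $918 + 20 \sqrt{34} \approx 1034.6$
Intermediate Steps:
$R{\left(b,B \right)} = 24 + 4 \sqrt{B^{2} + b^{2}}$ ($R{\left(b,B \right)} = 24 + 4 \sqrt{b^{2} + B^{2}} = 24 + 4 \sqrt{B^{2} + b^{2}}$)
$l{\left(A,c \right)} = - 6 c$ ($l{\left(A,c \right)} = 2 c \left(-3\right) = - 6 c$)
$R{\left(\left(6 - 1\right) \left(-3\right),-25 \right)} - l{\left(118,149 \right)} = \left(24 + 4 \sqrt{\left(-25\right)^{2} + \left(\left(6 - 1\right) \left(-3\right)\right)^{2}}\right) - \left(-6\right) 149 = \left(24 + 4 \sqrt{625 + \left(5 \left(-3\right)\right)^{2}}\right) - -894 = \left(24 + 4 \sqrt{625 + \left(-15\right)^{2}}\right) + 894 = \left(24 + 4 \sqrt{625 + 225}\right) + 894 = \left(24 + 4 \sqrt{850}\right) + 894 = \left(24 + 4 \cdot 5 \sqrt{34}\right) + 894 = \left(24 + 20 \sqrt{34}\right) + 894 = 918 + 20 \sqrt{34}$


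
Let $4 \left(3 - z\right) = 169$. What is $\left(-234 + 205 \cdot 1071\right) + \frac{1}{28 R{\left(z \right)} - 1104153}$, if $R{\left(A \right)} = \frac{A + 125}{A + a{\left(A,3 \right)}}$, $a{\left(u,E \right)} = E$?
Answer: $\frac{35115877675124}{160111789} \approx 2.1932 \cdot 10^{5}$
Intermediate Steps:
$z = - \frac{157}{4}$ ($z = 3 - \frac{169}{4} = - \frac{157}{4} \approx -39.25$)
$R{\left(A \right)} = \frac{125 + A}{3 + A}$ ($R{\left(A \right)} = \frac{A + 125}{A + 3} = \frac{125 + A}{3 + A}$)
$\left(-234 + 205 \cdot 1071\right) + \frac{1}{28 R{\left(z \right)} - 1104153} = \left(-234 + 205 \cdot 1071\right) + \frac{1}{28 \frac{125 - \frac{157}{4}}{3 - \frac{157}{4}} - 1104153} = \left(-234 + 219555\right) + \frac{1}{28 \frac{1}{- \frac{145}{4}} \cdot \frac{343}{4} - 1104153} = 219321 + \frac{1}{28 \left(\left(- \frac{4}{145}\right) \frac{343}{4}\right) - 1104153} = 219321 + \frac{1}{28 \left(- \frac{343}{145}\right) - 1104153} = 219321 + \frac{1}{- \frac{9604}{145} - 1104153} = 219321 + \frac{1}{- \frac{160111789}{145}} = 219321 - \frac{145}{160111789} = \frac{35115877675124}{160111789}$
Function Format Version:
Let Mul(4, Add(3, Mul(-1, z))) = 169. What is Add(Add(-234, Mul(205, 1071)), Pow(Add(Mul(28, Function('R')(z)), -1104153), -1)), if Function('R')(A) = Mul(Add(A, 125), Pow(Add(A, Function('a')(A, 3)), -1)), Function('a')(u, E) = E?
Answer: Rational(35115877675124, 160111789) ≈ 2.1932e+5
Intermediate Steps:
z = Rational(-157, 4) (z = Add(3, Mul(Rational(-1, 4), 169)) = Add(3, Rational(-169, 4)) = Rational(-157, 4) ≈ -39.250)
Function('R')(A) = Mul(Pow(Add(3, A), -1), Add(125, A)) (Function('R')(A) = Mul(Add(A, 125), Pow(Add(A, 3), -1)) = Mul(Add(125, A), Pow(Add(3, A), -1)) = Mul(Pow(Add(3, A), -1), Add(125, A)))
Add(Add(-234, Mul(205, 1071)), Pow(Add(Mul(28, Function('R')(z)), -1104153), -1)) = Add(Add(-234, Mul(205, 1071)), Pow(Add(Mul(28, Mul(Pow(Add(3, Rational(-157, 4)), -1), Add(125, Rational(-157, 4)))), -1104153), -1)) = Add(Add(-234, 219555), Pow(Add(Mul(28, Mul(Pow(Rational(-145, 4), -1), Rational(343, 4))), -1104153), -1)) = Add(219321, Pow(Add(Mul(28, Mul(Rational(-4, 145), Rational(343, 4))), -1104153), -1)) = Add(219321, Pow(Add(Mul(28, Rational(-343, 145)), -1104153), -1)) = Add(219321, Pow(Add(Rational(-9604, 145), -1104153), -1)) = Add(219321, Pow(Rational(-160111789, 145), -1)) = Add(219321, Rational(-145, 160111789)) = Rational(35115877675124, 160111789)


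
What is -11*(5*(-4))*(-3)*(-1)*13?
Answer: 8580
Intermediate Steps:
-11*(5*(-4))*(-3)*(-1)*13 = -11*(-20*(-3))*(-1)*13 = -660*(-1)*13 = -11*(-60)*13 = 660*13 = 8580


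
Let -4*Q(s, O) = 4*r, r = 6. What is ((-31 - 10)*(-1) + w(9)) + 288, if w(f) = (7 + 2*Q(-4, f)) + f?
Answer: 333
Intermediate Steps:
Q(s, O) = -6
w(f) = -5 + f (w(f) = (7 + 2*(-6)) + f = (7 - 12) + f = -5 + f)
((-31 - 10)*(-1) + w(9)) + 288 = ((-31 - 10)*(-1) + (-5 + 9)) + 288 = (-41*(-1) + 4) + 288 = (41 + 4) + 288 = 45 + 288 = 333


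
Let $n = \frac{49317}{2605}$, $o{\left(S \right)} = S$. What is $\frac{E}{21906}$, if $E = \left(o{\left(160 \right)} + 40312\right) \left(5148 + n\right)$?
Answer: $\frac{90791222084}{9510855} \approx 9546.1$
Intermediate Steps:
$n = \frac{49317}{2605}$ ($n = 49317 \cdot \frac{1}{2605} = \frac{49317}{2605} \approx 18.932$)
$E = \frac{544747332504}{2605}$ ($E = \left(160 + 40312\right) \left(5148 + \frac{49317}{2605}\right) = 40472 \cdot \frac{13459857}{2605} = \frac{544747332504}{2605} \approx 2.0912 \cdot 10^{8}$)
$\frac{E}{21906} = \frac{544747332504}{2605 \cdot 21906} = \frac{544747332504}{2605} \cdot \frac{1}{21906} = \frac{90791222084}{9510855}$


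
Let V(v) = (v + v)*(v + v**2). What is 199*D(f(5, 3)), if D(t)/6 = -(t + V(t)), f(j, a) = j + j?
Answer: -2638740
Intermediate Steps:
f(j, a) = 2*j
V(v) = 2*v*(v + v**2) (V(v) = (2*v)*(v + v**2) = 2*v*(v + v**2))
D(t) = -6*t - 12*t**2*(1 + t) (D(t) = 6*(-(t + 2*t**2*(1 + t))) = 6*(-t - 2*t**2*(1 + t)) = -6*t - 12*t**2*(1 + t))
199*D(f(5, 3)) = 199*(6*(2*5)*(-1 + 2*(2*5)*(-1 - 2*5))) = 199*(6*10*(-1 + 2*10*(-1 - 1*10))) = 199*(6*10*(-1 + 2*10*(-1 - 10))) = 199*(6*10*(-1 + 2*10*(-11))) = 199*(6*10*(-1 - 220)) = 199*(6*10*(-221)) = 199*(-13260) = -2638740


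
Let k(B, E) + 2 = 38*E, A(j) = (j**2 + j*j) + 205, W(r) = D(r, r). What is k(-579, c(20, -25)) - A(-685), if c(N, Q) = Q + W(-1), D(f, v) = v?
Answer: -939645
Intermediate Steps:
W(r) = r
A(j) = 205 + 2*j**2 (A(j) = (j**2 + j**2) + 205 = 2*j**2 + 205 = 205 + 2*j**2)
c(N, Q) = -1 + Q (c(N, Q) = Q - 1 = -1 + Q)
k(B, E) = -2 + 38*E
k(-579, c(20, -25)) - A(-685) = (-2 + 38*(-1 - 25)) - (205 + 2*(-685)**2) = (-2 + 38*(-26)) - (205 + 2*469225) = (-2 - 988) - (205 + 938450) = -990 - 1*938655 = -990 - 938655 = -939645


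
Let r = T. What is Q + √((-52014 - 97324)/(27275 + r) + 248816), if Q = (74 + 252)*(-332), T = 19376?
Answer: -108232 + √541495225574578/46651 ≈ -1.0773e+5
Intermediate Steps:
r = 19376
Q = -108232 (Q = 326*(-332) = -108232)
Q + √((-52014 - 97324)/(27275 + r) + 248816) = -108232 + √((-52014 - 97324)/(27275 + 19376) + 248816) = -108232 + √(-149338/46651 + 248816) = -108232 + √(11607365878/46651) = -108232 + √541495225574578/46651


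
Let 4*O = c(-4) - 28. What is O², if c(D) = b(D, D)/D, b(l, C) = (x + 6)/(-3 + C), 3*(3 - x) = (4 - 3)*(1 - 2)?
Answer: 6889/144 ≈ 47.840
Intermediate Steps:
x = 10/3 (x = 3 - (4 - 3)*(1 - 2)/3 = 3 - (-1)/3 = 3 - ⅓*(-1) = 3 + ⅓ = 10/3 ≈ 3.3333)
b(l, C) = 28/(3*(-3 + C)) (b(l, C) = (10/3 + 6)/(-3 + C) = 28/(3*(-3 + C)))
c(D) = 28/(3*D*(-3 + D)) (c(D) = (28/(3*(-3 + D)))/D = 28/(3*D*(-3 + D)))
O = -83/12 (O = ((28/3)/(-4*(-3 - 4)) - 28)/4 = ((28/3)*(-¼)/(-7) - 28)/4 = ((28/3)*(-¼)*(-⅐) - 28)/4 = (⅓ - 28)/4 = (¼)*(-83/3) = -83/12 ≈ -6.9167)
O² = (-83/12)² = 6889/144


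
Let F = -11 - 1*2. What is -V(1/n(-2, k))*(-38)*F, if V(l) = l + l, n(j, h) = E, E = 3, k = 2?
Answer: -988/3 ≈ -329.33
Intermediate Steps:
n(j, h) = 3
V(l) = 2*l
F = -13 (F = -11 - 2 = -13)
-V(1/n(-2, k))*(-38)*F = -(2/3)*(-38)*(-13) = -(2*(⅓))*(-38)*(-13) = -(⅔)*(-38)*(-13) = -(-76)*(-13)/3 = -1*988/3 = -988/3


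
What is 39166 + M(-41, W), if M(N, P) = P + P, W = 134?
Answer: 39434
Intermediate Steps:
M(N, P) = 2*P
39166 + M(-41, W) = 39166 + 2*134 = 39166 + 268 = 39434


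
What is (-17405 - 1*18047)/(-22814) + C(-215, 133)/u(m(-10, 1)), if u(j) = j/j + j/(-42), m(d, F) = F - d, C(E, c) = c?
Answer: 64269008/353617 ≈ 181.75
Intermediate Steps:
u(j) = 1 - j/42 (u(j) = 1 + j*(-1/42) = 1 - j/42)
(-17405 - 1*18047)/(-22814) + C(-215, 133)/u(m(-10, 1)) = (-17405 - 1*18047)/(-22814) + 133/(1 - (1 - 1*(-10))/42) = (-17405 - 18047)*(-1/22814) + 133/(1 - (1 + 10)/42) = -35452*(-1/22814) + 133/(1 - 1/42*11) = 17726/11407 + 133/(1 - 11/42) = 17726/11407 + 133/(31/42) = 17726/11407 + 133*(42/31) = 17726/11407 + 5586/31 = 64269008/353617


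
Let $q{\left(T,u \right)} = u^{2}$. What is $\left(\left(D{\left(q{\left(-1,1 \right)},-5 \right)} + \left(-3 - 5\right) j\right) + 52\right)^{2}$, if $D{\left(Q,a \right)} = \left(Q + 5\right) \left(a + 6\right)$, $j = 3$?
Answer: $1156$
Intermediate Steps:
$D{\left(Q,a \right)} = \left(5 + Q\right) \left(6 + a\right)$
$\left(\left(D{\left(q{\left(-1,1 \right)},-5 \right)} + \left(-3 - 5\right) j\right) + 52\right)^{2} = \left(\left(\left(30 + 5 \left(-5\right) + 6 \cdot 1^{2} + 1^{2} \left(-5\right)\right) + \left(-3 - 5\right) 3\right) + 52\right)^{2} = \left(\left(\left(30 - 25 + 6 \cdot 1 + 1 \left(-5\right)\right) + \left(-3 - 5\right) 3\right) + 52\right)^{2} = \left(\left(\left(30 - 25 + 6 - 5\right) - 24\right) + 52\right)^{2} = \left(\left(6 - 24\right) + 52\right)^{2} = \left(-18 + 52\right)^{2} = 34^{2} = 1156$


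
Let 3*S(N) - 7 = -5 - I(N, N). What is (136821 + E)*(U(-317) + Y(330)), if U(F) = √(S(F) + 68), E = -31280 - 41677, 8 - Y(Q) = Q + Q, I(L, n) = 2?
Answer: -41639328 + 127728*√17 ≈ -4.1113e+7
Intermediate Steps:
Y(Q) = 8 - 2*Q (Y(Q) = 8 - (Q + Q) = 8 - 2*Q)
S(N) = 0 (S(N) = 7/3 + (-5 - 1*2)/3 = 7/3 + (-5 - 2)/3 = 7/3 + (⅓)*(-7) = 7/3 - 7/3 = 0)
E = -72957
U(F) = 2*√17 (U(F) = √(0 + 68) = √68 = 2*√17)
(136821 + E)*(U(-317) + Y(330)) = (136821 - 72957)*(2*√17 + (8 - 2*330)) = 63864*(2*√17 + (8 - 660)) = 63864*(2*√17 - 652) = 63864*(-652 + 2*√17) = -41639328 + 127728*√17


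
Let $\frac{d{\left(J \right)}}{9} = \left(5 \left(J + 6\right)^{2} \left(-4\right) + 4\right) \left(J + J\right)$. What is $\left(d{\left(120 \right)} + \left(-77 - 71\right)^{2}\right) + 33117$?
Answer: $-685779539$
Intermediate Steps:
$d{\left(J \right)} = 18 J \left(4 - 20 \left(6 + J\right)^{2}\right)$ ($d{\left(J \right)} = 9 \left(5 \left(J + 6\right)^{2} \left(-4\right) + 4\right) \left(J + J\right) = 9 \left(5 \left(6 + J\right)^{2} \left(-4\right) + 4\right) 2 J = 9 \left(- 20 \left(6 + J\right)^{2} + 4\right) 2 J = 9 \left(4 - 20 \left(6 + J\right)^{2}\right) 2 J = 9 \cdot 2 J \left(4 - 20 \left(6 + J\right)^{2}\right) = 18 J \left(4 - 20 \left(6 + J\right)^{2}\right)$)
$\left(d{\left(120 \right)} + \left(-77 - 71\right)^{2}\right) + 33117 = \left(\left(72 \cdot 120 - 43200 \left(6 + 120\right)^{2}\right) + \left(-77 - 71\right)^{2}\right) + 33117 = \left(\left(8640 - 43200 \cdot 126^{2}\right) + \left(-148\right)^{2}\right) + 33117 = \left(\left(8640 - 43200 \cdot 15876\right) + 21904\right) + 33117 = \left(\left(8640 - 685843200\right) + 21904\right) + 33117 = \left(-685834560 + 21904\right) + 33117 = -685812656 + 33117 = -685779539$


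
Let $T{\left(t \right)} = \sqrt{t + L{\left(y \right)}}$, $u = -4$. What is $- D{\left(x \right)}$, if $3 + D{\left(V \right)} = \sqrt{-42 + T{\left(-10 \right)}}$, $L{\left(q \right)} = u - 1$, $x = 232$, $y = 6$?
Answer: $3 - \sqrt{-42 + i \sqrt{15}} \approx 2.7015 - 6.4876 i$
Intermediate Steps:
$L{\left(q \right)} = -5$ ($L{\left(q \right)} = -4 - 1 = -5$)
$T{\left(t \right)} = \sqrt{-5 + t}$ ($T{\left(t \right)} = \sqrt{t - 5} = \sqrt{-5 + t}$)
$D{\left(V \right)} = -3 + \sqrt{-42 + i \sqrt{15}}$ ($D{\left(V \right)} = -3 + \sqrt{-42 + \sqrt{-5 - 10}} = -3 + \sqrt{-42 + \sqrt{-15}} = -3 + \sqrt{-42 + i \sqrt{15}}$)
$- D{\left(x \right)} = - (-3 + \sqrt{-42 + i \sqrt{15}}) = 3 - \sqrt{-42 + i \sqrt{15}}$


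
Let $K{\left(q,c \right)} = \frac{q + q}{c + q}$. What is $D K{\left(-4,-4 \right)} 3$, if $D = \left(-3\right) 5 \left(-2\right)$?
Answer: $90$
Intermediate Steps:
$D = 30$ ($D = \left(-15\right) \left(-2\right) = 30$)
$K{\left(q,c \right)} = \frac{2 q}{c + q}$
$D K{\left(-4,-4 \right)} 3 = 30 \cdot 2 \left(-4\right) \frac{1}{-4 - 4} \cdot 3 = 30 \cdot 2 \left(-4\right) \frac{1}{-8} \cdot 3 = 30 \cdot 2 \left(-4\right) \left(- \frac{1}{8}\right) 3 = 30 \cdot 1 \cdot 3 = 30 \cdot 3 = 90$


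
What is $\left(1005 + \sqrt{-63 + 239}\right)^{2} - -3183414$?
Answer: $4193615 + 8040 \sqrt{11} \approx 4.2203 \cdot 10^{6}$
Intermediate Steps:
$\left(1005 + \sqrt{-63 + 239}\right)^{2} - -3183414 = \left(1005 + \sqrt{176}\right)^{2} + 3183414 = \left(1005 + 4 \sqrt{11}\right)^{2} + 3183414 = 3183414 + \left(1005 + 4 \sqrt{11}\right)^{2}$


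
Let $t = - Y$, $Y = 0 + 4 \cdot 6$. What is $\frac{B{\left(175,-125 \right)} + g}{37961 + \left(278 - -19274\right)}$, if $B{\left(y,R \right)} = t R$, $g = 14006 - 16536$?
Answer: $\frac{470}{57513} \approx 0.0081721$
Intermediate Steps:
$g = -2530$
$Y = 24$ ($Y = 0 + 24 = 24$)
$t = -24$ ($t = \left(-1\right) 24 = -24$)
$B{\left(y,R \right)} = - 24 R$
$\frac{B{\left(175,-125 \right)} + g}{37961 + \left(278 - -19274\right)} = \frac{\left(-24\right) \left(-125\right) - 2530}{37961 + \left(278 - -19274\right)} = \frac{3000 - 2530}{37961 + \left(278 + 19274\right)} = \frac{470}{37961 + 19552} = \frac{470}{57513}$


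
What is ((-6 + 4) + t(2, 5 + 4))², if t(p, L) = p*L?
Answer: 256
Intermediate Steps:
t(p, L) = L*p
((-6 + 4) + t(2, 5 + 4))² = ((-6 + 4) + (5 + 4)*2)² = (-2 + 9*2)² = (-2 + 18)² = 16² = 256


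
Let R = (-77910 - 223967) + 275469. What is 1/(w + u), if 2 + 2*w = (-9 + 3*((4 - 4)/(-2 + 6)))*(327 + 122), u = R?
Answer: -2/56859 ≈ -3.5175e-5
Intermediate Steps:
R = -26408 (R = -301877 + 275469 = -26408)
u = -26408
w = -4043/2 (w = -1 + ((-9 + 3*((4 - 4)/(-2 + 6)))*(327 + 122))/2 = -1 + ((-9 + 3*(0/4))*449)/2 = -1 + ((-9 + 3*(0*(1/4)))*449)/2 = -1 + ((-9 + 3*0)*449)/2 = -1 + ((-9 + 0)*449)/2 = -1 + (-9*449)/2 = -1 + (1/2)*(-4041) = -1 - 4041/2 = -4043/2 ≈ -2021.5)
1/(w + u) = 1/(-4043/2 - 26408) = 1/(-56859/2) = -2/56859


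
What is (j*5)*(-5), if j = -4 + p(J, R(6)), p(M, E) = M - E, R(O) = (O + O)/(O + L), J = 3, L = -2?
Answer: 100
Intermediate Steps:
R(O) = 2*O/(-2 + O) (R(O) = (O + O)/(O - 2) = (2*O)/(-2 + O) = 2*O/(-2 + O))
j = -4 (j = -4 + (3 - 2*6/(-2 + 6)) = -4 + (3 - 2*6/4) = -4 + (3 - 1*3) = -4 + (3 - 3) = -4 + 0 = -4)
(j*5)*(-5) = -4*5*(-5) = -20*(-5) = 100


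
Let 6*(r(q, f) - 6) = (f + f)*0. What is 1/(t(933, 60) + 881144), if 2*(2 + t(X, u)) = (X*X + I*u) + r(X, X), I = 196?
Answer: 2/2644539 ≈ 7.5628e-7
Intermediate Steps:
r(q, f) = 6 (r(q, f) = 6 + ((f + f)*0)/6 = 6 + ((2*f)*0)/6 = 6 + (1/6)*0 = 6 + 0 = 6)
t(X, u) = 1 + X**2/2 + 98*u (t(X, u) = -2 + ((X*X + 196*u) + 6)/2 = -2 + ((X**2 + 196*u) + 6)/2 = -2 + (6 + X**2 + 196*u)/2 = -2 + (3 + X**2/2 + 98*u) = 1 + X**2/2 + 98*u)
1/(t(933, 60) + 881144) = 1/((1 + (1/2)*933**2 + 98*60) + 881144) = 1/((1 + (1/2)*870489 + 5880) + 881144) = 1/((1 + 870489/2 + 5880) + 881144) = 1/(882251/2 + 881144) = 1/(2644539/2) = 2/2644539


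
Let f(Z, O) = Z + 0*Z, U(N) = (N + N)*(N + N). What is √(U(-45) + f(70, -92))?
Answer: √8170 ≈ 90.388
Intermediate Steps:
U(N) = 4*N² (U(N) = (2*N)*(2*N) = 4*N²)
f(Z, O) = Z (f(Z, O) = Z + 0 = Z)
√(U(-45) + f(70, -92)) = √(4*(-45)² + 70) = √(4*2025 + 70) = √(8100 + 70) = √8170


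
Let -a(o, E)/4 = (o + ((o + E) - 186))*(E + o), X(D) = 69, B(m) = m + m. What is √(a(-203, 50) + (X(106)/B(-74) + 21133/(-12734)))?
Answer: I*√73635396744810191/471158 ≈ 575.94*I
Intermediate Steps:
B(m) = 2*m
a(o, E) = -4*(E + o)*(-186 + E + 2*o) (a(o, E) = -4*(o + ((o + E) - 186))*(E + o) = -4*(o + ((E + o) - 186))*(E + o) = -4*(o + (-186 + E + o))*(E + o) = -4*(-186 + E + 2*o)*(E + o) = -4*(E + o)*(-186 + E + 2*o))
√(a(-203, 50) + (X(106)/B(-74) + 21133/(-12734))) = √((-8*(-203)² - 4*50² + 744*50 + 744*(-203) - 12*50*(-203)) + (69/((2*(-74))) + 21133/(-12734))) = √((-8*41209 - 4*2500 + 37200 - 151032 + 121800) + (69/(-148) + 21133*(-1/12734))) = √((-329672 - 10000 + 37200 - 151032 + 121800) + (69*(-1/148) - 21133/12734)) = √(-331704 + (-69/148 - 21133/12734)) = √(-331704 - 2003165/942316) = √(-312571989629/942316) = I*√73635396744810191/471158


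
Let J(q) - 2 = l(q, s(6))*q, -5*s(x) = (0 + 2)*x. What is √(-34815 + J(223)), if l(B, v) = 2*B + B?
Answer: √114374 ≈ 338.19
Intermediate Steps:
s(x) = -2*x/5 (s(x) = -(0 + 2)*x/5 = -2*x/5)
l(B, v) = 3*B
J(q) = 2 + 3*q² (J(q) = 2 + (3*q)*q = 2 + 3*q²)
√(-34815 + J(223)) = √(-34815 + (2 + 3*223²)) = √(-34815 + (2 + 3*49729)) = √(-34815 + (2 + 149187)) = √(-34815 + 149189) = √114374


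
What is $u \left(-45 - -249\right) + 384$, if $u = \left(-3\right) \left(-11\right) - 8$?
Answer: $5484$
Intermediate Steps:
$u = 25$ ($u = 33 - 8 = 25$)
$u \left(-45 - -249\right) + 384 = 25 \left(-45 - -249\right) + 384 = 25 \left(-45 + 249\right) + 384 = 25 \cdot 204 + 384 = 5100 + 384 = 5484$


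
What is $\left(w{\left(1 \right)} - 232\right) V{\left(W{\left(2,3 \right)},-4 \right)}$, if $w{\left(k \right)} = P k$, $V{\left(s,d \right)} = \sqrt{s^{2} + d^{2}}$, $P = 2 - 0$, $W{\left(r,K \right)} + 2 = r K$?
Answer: $- 920 \sqrt{2} \approx -1301.1$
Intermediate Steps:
$W{\left(r,K \right)} = -2 + K r$ ($W{\left(r,K \right)} = -2 + r K = -2 + K r$)
$P = 2$ ($P = 2 + 0 = 2$)
$V{\left(s,d \right)} = \sqrt{d^{2} + s^{2}}$
$w{\left(k \right)} = 2 k$
$\left(w{\left(1 \right)} - 232\right) V{\left(W{\left(2,3 \right)},-4 \right)} = \left(2 \cdot 1 - 232\right) \sqrt{\left(-4\right)^{2} + \left(-2 + 3 \cdot 2\right)^{2}} = \left(2 - 232\right) \sqrt{16 + \left(-2 + 6\right)^{2}} = - 230 \sqrt{16 + 4^{2}} = - 230 \sqrt{16 + 16} = - 230 \sqrt{32} = - 230 \cdot 4 \sqrt{2} = - 920 \sqrt{2}$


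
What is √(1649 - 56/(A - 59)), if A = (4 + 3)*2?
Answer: √371305/15 ≈ 40.623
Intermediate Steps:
A = 14 (A = 7*2 = 14)
√(1649 - 56/(A - 59)) = √(1649 - 56/(14 - 59)) = √(1649 - 56/(-45)) = √(1649 - 1/45*(-56)) = √(1649 + 56/45) = √(74261/45) = √371305/15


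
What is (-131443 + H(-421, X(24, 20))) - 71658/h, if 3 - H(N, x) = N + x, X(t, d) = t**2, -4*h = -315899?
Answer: -41571015537/315899 ≈ -1.3160e+5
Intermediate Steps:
h = 315899/4 (h = -1/4*(-315899) = 315899/4 ≈ 78975.)
H(N, x) = 3 - N - x (H(N, x) = 3 - (N + x) = 3 + (-N - x) = 3 - N - x)
(-131443 + H(-421, X(24, 20))) - 71658/h = (-131443 + (3 - 1*(-421) - 1*24**2)) - 71658/315899/4 = (-131443 + (3 + 421 - 1*576)) - 71658*4/315899 = (-131443 + (3 + 421 - 576)) - 286632/315899 = (-131443 - 152) - 286632/315899 = -131595 - 286632/315899 = -41571015537/315899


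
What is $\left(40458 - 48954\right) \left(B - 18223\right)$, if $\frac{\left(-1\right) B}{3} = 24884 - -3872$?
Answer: $887755536$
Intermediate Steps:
$B = -86268$ ($B = - 3 \left(24884 - -3872\right) = - 3 \left(24884 + 3872\right) = \left(-3\right) 28756 = -86268$)
$\left(40458 - 48954\right) \left(B - 18223\right) = \left(40458 - 48954\right) \left(-86268 - 18223\right) = \left(-8496\right) \left(-104491\right) = 887755536$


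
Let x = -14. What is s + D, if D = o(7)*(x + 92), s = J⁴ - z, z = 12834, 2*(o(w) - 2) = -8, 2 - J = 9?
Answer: -10589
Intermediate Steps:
J = -7 (J = 2 - 1*9 = 2 - 9 = -7)
o(w) = -2 (o(w) = 2 + (½)*(-8) = 2 - 4 = -2)
s = -10433 (s = (-7)⁴ - 1*12834 = 2401 - 12834 = -10433)
D = -156 (D = -2*(-14 + 92) = -2*78 = -156)
s + D = -10433 - 156 = -10589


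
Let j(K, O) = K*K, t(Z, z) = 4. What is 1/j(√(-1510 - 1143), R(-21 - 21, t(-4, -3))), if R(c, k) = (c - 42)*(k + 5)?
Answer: -1/2653 ≈ -0.00037693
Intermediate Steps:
R(c, k) = (-42 + c)*(5 + k)
j(K, O) = K²
1/j(√(-1510 - 1143), R(-21 - 21, t(-4, -3))) = 1/((√(-1510 - 1143))²) = 1/((√(-2653))²) = 1/((I*√2653)²) = 1/(-2653) = -1/2653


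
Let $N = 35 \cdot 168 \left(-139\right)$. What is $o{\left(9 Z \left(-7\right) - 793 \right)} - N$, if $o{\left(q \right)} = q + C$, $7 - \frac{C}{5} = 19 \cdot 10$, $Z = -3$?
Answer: $815801$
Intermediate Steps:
$N = -817320$ ($N = 5880 \left(-139\right) = -817320$)
$C = -915$ ($C = 35 - 5 \cdot 19 \cdot 10 = 35 - 950 = -915$)
$o{\left(q \right)} = -915 + q$ ($o{\left(q \right)} = q - 915 = -915 + q$)
$o{\left(9 Z \left(-7\right) - 793 \right)} - N = \left(-915 - \left(793 - 9 \left(-3\right) \left(-7\right)\right)\right) - -817320 = \left(-915 - 604\right) + 817320 = -1519 + 817320 = 815801$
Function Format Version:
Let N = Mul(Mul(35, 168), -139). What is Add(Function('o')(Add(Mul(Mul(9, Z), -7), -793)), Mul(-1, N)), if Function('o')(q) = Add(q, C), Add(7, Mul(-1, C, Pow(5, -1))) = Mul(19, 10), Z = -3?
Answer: 815801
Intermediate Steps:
N = -817320 (N = Mul(5880, -139) = -817320)
C = -915 (C = Add(35, Mul(-5, Mul(19, 10))) = Add(35, Mul(-5, 190)) = Add(35, -950) = -915)
Function('o')(q) = Add(-915, q) (Function('o')(q) = Add(q, -915) = Add(-915, q))
Add(Function('o')(Add(Mul(Mul(9, Z), -7), -793)), Mul(-1, N)) = Add(Add(-915, Add(Mul(Mul(9, -3), -7), -793)), Mul(-1, -817320)) = Add(Add(-915, Add(Mul(-27, -7), -793)), 817320) = Add(Add(-915, Add(189, -793)), 817320) = Add(Add(-915, -604), 817320) = Add(-1519, 817320) = 815801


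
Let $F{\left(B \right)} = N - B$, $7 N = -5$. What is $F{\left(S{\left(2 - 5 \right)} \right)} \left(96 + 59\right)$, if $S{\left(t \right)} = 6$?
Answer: $- \frac{7285}{7} \approx -1040.7$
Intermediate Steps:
$N = - \frac{5}{7}$ ($N = \frac{1}{7} \left(-5\right) = - \frac{5}{7} \approx -0.71429$)
$F{\left(B \right)} = - \frac{5}{7} - B$
$F{\left(S{\left(2 - 5 \right)} \right)} \left(96 + 59\right) = \left(- \frac{5}{7} - 6\right) \left(96 + 59\right) = \left(- \frac{5}{7} - 6\right) 155 = \left(- \frac{47}{7}\right) 155 = - \frac{7285}{7}$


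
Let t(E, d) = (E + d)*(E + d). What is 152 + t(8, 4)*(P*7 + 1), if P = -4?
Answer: -3736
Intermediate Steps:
t(E, d) = (E + d)**2
152 + t(8, 4)*(P*7 + 1) = 152 + (8 + 4)**2*(-4*7 + 1) = 152 + 12**2*(-28 + 1) = 152 + 144*(-27) = 152 - 3888 = -3736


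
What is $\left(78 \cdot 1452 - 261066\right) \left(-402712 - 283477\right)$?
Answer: $101425596090$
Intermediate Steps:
$\left(78 \cdot 1452 - 261066\right) \left(-402712 - 283477\right) = \left(113256 - 261066\right) \left(-686189\right) = \left(-147810\right) \left(-686189\right) = 101425596090$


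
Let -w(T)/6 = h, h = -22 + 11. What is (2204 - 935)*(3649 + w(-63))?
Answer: 4714335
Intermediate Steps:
h = -11
w(T) = 66 (w(T) = -6*(-11) = 66)
(2204 - 935)*(3649 + w(-63)) = (2204 - 935)*(3649 + 66) = 1269*3715 = 4714335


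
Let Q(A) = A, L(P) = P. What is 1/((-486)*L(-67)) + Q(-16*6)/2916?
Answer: -119/3618 ≈ -0.032891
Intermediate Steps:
1/((-486)*L(-67)) + Q(-16*6)/2916 = 1/(-486*(-67)) - 16*6/2916 = -1/486*(-1/67) - 96*1/2916 = 1/32562 - 8/243 = -119/3618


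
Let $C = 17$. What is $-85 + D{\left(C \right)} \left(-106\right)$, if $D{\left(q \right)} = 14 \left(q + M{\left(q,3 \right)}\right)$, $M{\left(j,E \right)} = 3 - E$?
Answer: $-25313$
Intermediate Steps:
$D{\left(q \right)} = 14 q$ ($D{\left(q \right)} = 14 \left(q + \left(3 - 3\right)\right) = 14 \left(q + 0\right) = 14 q$)
$-85 + D{\left(C \right)} \left(-106\right) = -85 + 14 \cdot 17 \left(-106\right) = -85 + 238 \left(-106\right) = -85 - 25228 = -25313$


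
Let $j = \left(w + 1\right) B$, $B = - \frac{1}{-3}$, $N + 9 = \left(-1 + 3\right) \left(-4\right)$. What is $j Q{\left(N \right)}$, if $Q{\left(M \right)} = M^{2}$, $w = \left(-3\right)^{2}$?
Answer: $\frac{2890}{3} \approx 963.33$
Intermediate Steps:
$N = -17$ ($N = -9 + \left(-1 + 3\right) \left(-4\right) = -9 + 2 \left(-4\right) = -9 - 8 = -17$)
$w = 9$
$B = \frac{1}{3}$ ($B = \left(-1\right) \left(- \frac{1}{3}\right) = \frac{1}{3} \approx 0.33333$)
$j = \frac{10}{3}$ ($j = \left(9 + 1\right) \frac{1}{3} = 10 \cdot \frac{1}{3} = \frac{10}{3} \approx 3.3333$)
$j Q{\left(N \right)} = \frac{10 \left(-17\right)^{2}}{3} = \frac{10}{3} \cdot 289 = \frac{2890}{3}$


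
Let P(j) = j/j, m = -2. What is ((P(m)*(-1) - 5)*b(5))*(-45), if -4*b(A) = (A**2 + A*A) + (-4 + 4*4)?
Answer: -4185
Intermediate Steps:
P(j) = 1
b(A) = -3 - A**2/2 (b(A) = -((A**2 + A*A) + (-4 + 4*4))/4 = -((A**2 + A**2) + (-4 + 16))/4 = -(2*A**2 + 12)/4 = -(12 + 2*A**2)/4 = -3 - A**2/2)
((P(m)*(-1) - 5)*b(5))*(-45) = ((1*(-1) - 5)*(-3 - 1/2*5**2))*(-45) = ((-1 - 5)*(-3 - 1/2*25))*(-45) = -6*(-3 - 25/2)*(-45) = -6*(-31/2)*(-45) = 93*(-45) = -4185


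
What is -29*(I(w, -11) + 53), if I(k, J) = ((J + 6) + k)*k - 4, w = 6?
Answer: -1595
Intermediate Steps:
I(k, J) = -4 + k*(6 + J + k) (I(k, J) = ((6 + J) + k)*k - 4 = (6 + J + k)*k - 4 = k*(6 + J + k) - 4 = -4 + k*(6 + J + k))
-29*(I(w, -11) + 53) = -29*((-4 + 6² + 6*6 - 11*6) + 53) = -29*((-4 + 36 + 36 - 66) + 53) = -29*(2 + 53) = -29*55 = -1595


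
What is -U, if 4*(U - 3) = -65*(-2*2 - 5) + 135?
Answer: -183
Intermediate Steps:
U = 183 (U = 3 + (-65*(-2*2 - 5) + 135)/4 = 3 + (-65*(-4 - 5) + 135)/4 = 3 + (-65*(-9) + 135)/4 = 3 + (585 + 135)/4 = 3 + (¼)*720 = 3 + 180 = 183)
-U = -1*183 = -183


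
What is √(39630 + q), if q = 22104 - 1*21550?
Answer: 2*√10046 ≈ 200.46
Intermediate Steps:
q = 554 (q = 22104 - 21550 = 554)
√(39630 + q) = √(39630 + 554) = √40184 = 2*√10046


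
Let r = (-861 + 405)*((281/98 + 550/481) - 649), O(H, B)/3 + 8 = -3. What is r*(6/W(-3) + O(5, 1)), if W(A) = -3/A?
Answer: -187163952156/23569 ≈ -7.9411e+6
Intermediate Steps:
O(H, B) = -33 (O(H, B) = -24 + 3*(-3) = -24 - 9 = -33)
r = 6931998228/23569 (r = -456*((281*(1/98) + 550*(1/481)) - 649) = -456*((281/98 + 550/481) - 649) = -456*(189061/47138 - 649) = -456*(-30403501/47138) = 6931998228/23569 ≈ 2.9412e+5)
r*(6/W(-3) + O(5, 1)) = 6931998228*(6/((-3/(-3))) - 33)/23569 = 6931998228*(6/((-3*(-⅓))) - 33)/23569 = 6931998228*(6/1 - 33)/23569 = 6931998228*(6*1 - 33)/23569 = 6931998228*(6 - 33)/23569 = (6931998228/23569)*(-27) = -187163952156/23569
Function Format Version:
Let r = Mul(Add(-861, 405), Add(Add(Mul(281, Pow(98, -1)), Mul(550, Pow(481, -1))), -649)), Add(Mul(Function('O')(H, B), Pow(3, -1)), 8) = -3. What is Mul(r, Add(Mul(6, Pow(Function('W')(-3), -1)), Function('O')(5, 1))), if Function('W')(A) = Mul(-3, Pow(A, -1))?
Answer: Rational(-187163952156, 23569) ≈ -7.9411e+6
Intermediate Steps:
Function('O')(H, B) = -33 (Function('O')(H, B) = Add(-24, Mul(3, -3)) = Add(-24, -9) = -33)
r = Rational(6931998228, 23569) (r = Mul(-456, Add(Add(Mul(281, Rational(1, 98)), Mul(550, Rational(1, 481))), -649)) = Mul(-456, Add(Add(Rational(281, 98), Rational(550, 481)), -649)) = Mul(-456, Add(Rational(189061, 47138), -649)) = Mul(-456, Rational(-30403501, 47138)) = Rational(6931998228, 23569) ≈ 2.9412e+5)
Mul(r, Add(Mul(6, Pow(Function('W')(-3), -1)), Function('O')(5, 1))) = Mul(Rational(6931998228, 23569), Add(Mul(6, Pow(Mul(-3, Pow(-3, -1)), -1)), -33)) = Mul(Rational(6931998228, 23569), Add(Mul(6, Pow(Mul(-3, Rational(-1, 3)), -1)), -33)) = Mul(Rational(6931998228, 23569), Add(Mul(6, Pow(1, -1)), -33)) = Mul(Rational(6931998228, 23569), Add(Mul(6, 1), -33)) = Mul(Rational(6931998228, 23569), Add(6, -33)) = Mul(Rational(6931998228, 23569), -27) = Rational(-187163952156, 23569)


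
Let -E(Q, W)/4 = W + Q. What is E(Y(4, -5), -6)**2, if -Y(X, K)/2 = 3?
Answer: 2304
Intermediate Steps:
Y(X, K) = -6 (Y(X, K) = -2*3 = -6)
E(Q, W) = -4*Q - 4*W (E(Q, W) = -4*(W + Q) = -4*(Q + W) = -4*Q - 4*W)
E(Y(4, -5), -6)**2 = (-4*(-6) - 4*(-6))**2 = (24 + 24)**2 = 48**2 = 2304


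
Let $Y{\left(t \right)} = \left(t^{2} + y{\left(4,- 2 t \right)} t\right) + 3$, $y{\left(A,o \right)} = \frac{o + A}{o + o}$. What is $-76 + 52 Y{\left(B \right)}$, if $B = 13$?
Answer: $9154$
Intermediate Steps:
$y{\left(A,o \right)} = \frac{A + o}{2 o}$
$Y{\left(t \right)} = 2 + t^{2} + \frac{t}{2}$ ($Y{\left(t \right)} = \left(t^{2} + \frac{4 - 2 t}{2 \left(- 2 t\right)} t\right) + 3 = \left(t^{2} + \frac{- \frac{1}{2 t} \left(4 - 2 t\right)}{2} t\right) + 3 = \left(t^{2} + - \frac{4 - 2 t}{4 t} t\right) + 3 = \left(t^{2} + \left(-1 + \frac{t}{2}\right)\right) + 3 = \left(-1 + t^{2} + \frac{t}{2}\right) + 3 = 2 + t^{2} + \frac{t}{2}$)
$-76 + 52 Y{\left(B \right)} = -76 + 52 \left(2 + 13^{2} + \frac{1}{2} \cdot 13\right) = -76 + 52 \left(2 + 169 + \frac{13}{2}\right) = -76 + 52 \cdot \frac{355}{2} = -76 + 9230 = 9154$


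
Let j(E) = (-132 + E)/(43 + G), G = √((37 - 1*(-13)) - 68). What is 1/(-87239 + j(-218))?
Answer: (-3*√2 + 43*I)/(-3751627*I + 261717*√2) ≈ -1.1462e-5 - 1.0449e-10*I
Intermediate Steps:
G = 3*I*√2 (G = √((37 + 13) - 68) = √(50 - 68) = √(-18) = 3*I*√2 ≈ 4.2426*I)
j(E) = (-132 + E)/(43 + 3*I*√2)
1/(-87239 + j(-218)) = 1/(-87239 + (-132 - 218)/(43 + 3*I*√2)) = 1/(-87239 - 350/(43 + 3*I*√2))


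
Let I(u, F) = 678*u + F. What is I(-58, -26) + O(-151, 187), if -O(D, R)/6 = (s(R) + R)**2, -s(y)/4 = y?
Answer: -1927676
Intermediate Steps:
s(y) = -4*y
I(u, F) = F + 678*u
O(D, R) = -54*R**2 (O(D, R) = -6*(-4*R + R)**2 = -6*9*R**2 = -54*R**2)
I(-58, -26) + O(-151, 187) = (-26 + 678*(-58)) - 54*187**2 = (-26 - 39324) - 54*34969 = -39350 - 1888326 = -1927676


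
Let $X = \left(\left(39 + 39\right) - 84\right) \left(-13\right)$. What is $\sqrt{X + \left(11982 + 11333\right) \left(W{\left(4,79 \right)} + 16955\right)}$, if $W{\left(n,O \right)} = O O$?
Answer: $\sqrt{540814818} \approx 23255.0$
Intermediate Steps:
$W{\left(n,O \right)} = O^{2}$
$X = 78$ ($X = \left(78 - 84\right) \left(-13\right) = \left(-6\right) \left(-13\right) = 78$)
$\sqrt{X + \left(11982 + 11333\right) \left(W{\left(4,79 \right)} + 16955\right)} = \sqrt{78 + \left(11982 + 11333\right) \left(79^{2} + 16955\right)} = \sqrt{78 + 23315 \left(6241 + 16955\right)} = \sqrt{78 + 23315 \cdot 23196} = \sqrt{78 + 540814740} = \sqrt{540814818}$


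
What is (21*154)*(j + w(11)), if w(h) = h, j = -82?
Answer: -229614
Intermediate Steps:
(21*154)*(j + w(11)) = (21*154)*(-82 + 11) = 3234*(-71) = -229614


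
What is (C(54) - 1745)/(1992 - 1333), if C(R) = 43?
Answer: -1702/659 ≈ -2.5827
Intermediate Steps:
(C(54) - 1745)/(1992 - 1333) = (43 - 1745)/(1992 - 1333) = -1702/659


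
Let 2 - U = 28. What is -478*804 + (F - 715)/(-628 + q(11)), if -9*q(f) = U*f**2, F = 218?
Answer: -137583057/358 ≈ -3.8431e+5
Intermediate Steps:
U = -26 (U = 2 - 1*28 = 2 - 28 = -26)
q(f) = 26*f**2/9 (q(f) = -(-26)*f**2/9 = 26*f**2/9)
-478*804 + (F - 715)/(-628 + q(11)) = -478*804 + (218 - 715)/(-628 + (26/9)*11**2) = -384312 - 497/(-628 + (26/9)*121) = -384312 - 497/(-628 + 3146/9) = -384312 - 497/(-2506/9) = -384312 - 497*(-9/2506) = -384312 + 639/358 = -137583057/358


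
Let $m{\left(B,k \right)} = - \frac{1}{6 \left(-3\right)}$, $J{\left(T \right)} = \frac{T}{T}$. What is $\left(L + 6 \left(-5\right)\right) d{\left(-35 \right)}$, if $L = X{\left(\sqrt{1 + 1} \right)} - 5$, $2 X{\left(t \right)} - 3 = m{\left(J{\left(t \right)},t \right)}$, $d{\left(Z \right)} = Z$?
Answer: $\frac{42175}{36} \approx 1171.5$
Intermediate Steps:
$J{\left(T \right)} = 1$
$m{\left(B,k \right)} = \frac{1}{18}$ ($m{\left(B,k \right)} = - \frac{1}{-18} = \left(-1\right) \left(- \frac{1}{18}\right) = \frac{1}{18}$)
$X{\left(t \right)} = \frac{55}{36}$ ($X{\left(t \right)} = \frac{3}{2} + \frac{1}{2} \cdot \frac{1}{18} = \frac{3}{2} + \frac{1}{36} = \frac{55}{36}$)
$L = - \frac{125}{36}$ ($L = \frac{55}{36} - 5 = - \frac{125}{36} \approx -3.4722$)
$\left(L + 6 \left(-5\right)\right) d{\left(-35 \right)} = \left(- \frac{125}{36} + 6 \left(-5\right)\right) \left(-35\right) = \left(- \frac{125}{36} - 30\right) \left(-35\right) = \left(- \frac{1205}{36}\right) \left(-35\right) = \frac{42175}{36}$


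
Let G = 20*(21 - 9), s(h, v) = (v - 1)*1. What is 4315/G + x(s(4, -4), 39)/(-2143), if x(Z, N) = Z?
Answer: 1849649/102864 ≈ 17.982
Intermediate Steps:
s(h, v) = -1 + v (s(h, v) = (-1 + v)*1 = -1 + v)
G = 240 (G = 20*12 = 240)
4315/G + x(s(4, -4), 39)/(-2143) = 4315/240 + (-1 - 4)/(-2143) = 4315*(1/240) - 5*(-1/2143) = 863/48 + 5/2143 = 1849649/102864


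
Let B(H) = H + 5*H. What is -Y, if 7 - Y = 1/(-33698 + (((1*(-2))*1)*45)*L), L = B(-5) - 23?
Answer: -202497/28928 ≈ -7.0000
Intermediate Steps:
B(H) = 6*H
L = -53 (L = 6*(-5) - 23 = -30 - 23 = -53)
Y = 202497/28928 (Y = 7 - 1/(-33698 + (((1*(-2))*1)*45)*(-53)) = 7 - 1/(-33698 + (-2*1*45)*(-53)) = 7 - 1/(-33698 - 2*45*(-53)) = 7 - 1/(-33698 - 90*(-53)) = 7 - 1/(-33698 + 4770) = 7 - 1/(-28928) = 7 - 1*(-1/28928) = 7 + 1/28928 = 202497/28928 ≈ 7.0000)
-Y = -1*202497/28928 = -202497/28928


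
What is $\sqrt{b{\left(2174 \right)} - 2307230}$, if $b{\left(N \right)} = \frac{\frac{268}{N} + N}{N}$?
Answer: $\frac{i \sqrt{2726150262234}}{1087} \approx 1519.0 i$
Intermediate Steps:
$b{\left(N \right)} = \frac{N + \frac{268}{N}}{N}$
$\sqrt{b{\left(2174 \right)} - 2307230} = \sqrt{\left(1 + \frac{268}{4726276}\right) - 2307230} = \sqrt{\left(1 + 268 \cdot \frac{1}{4726276}\right) - 2307230} = \sqrt{\left(1 + \frac{67}{1181569}\right) - 2307230} = \sqrt{\frac{1181636}{1181569} - 2307230} = \sqrt{- \frac{2726150262234}{1181569}} = \frac{i \sqrt{2726150262234}}{1087}$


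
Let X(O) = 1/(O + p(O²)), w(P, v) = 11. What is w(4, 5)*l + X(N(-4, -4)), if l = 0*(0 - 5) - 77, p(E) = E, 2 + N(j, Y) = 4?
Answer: -5081/6 ≈ -846.83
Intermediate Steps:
N(j, Y) = 2 (N(j, Y) = -2 + 4 = 2)
l = -77 (l = 0*(-5) - 77 = 0 - 77 = -77)
X(O) = 1/(O + O²)
w(4, 5)*l + X(N(-4, -4)) = 11*(-77) + 1/(2*(1 + 2)) = -847 + (½)/3 = -847 + (½)*(⅓) = -847 + ⅙ = -5081/6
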